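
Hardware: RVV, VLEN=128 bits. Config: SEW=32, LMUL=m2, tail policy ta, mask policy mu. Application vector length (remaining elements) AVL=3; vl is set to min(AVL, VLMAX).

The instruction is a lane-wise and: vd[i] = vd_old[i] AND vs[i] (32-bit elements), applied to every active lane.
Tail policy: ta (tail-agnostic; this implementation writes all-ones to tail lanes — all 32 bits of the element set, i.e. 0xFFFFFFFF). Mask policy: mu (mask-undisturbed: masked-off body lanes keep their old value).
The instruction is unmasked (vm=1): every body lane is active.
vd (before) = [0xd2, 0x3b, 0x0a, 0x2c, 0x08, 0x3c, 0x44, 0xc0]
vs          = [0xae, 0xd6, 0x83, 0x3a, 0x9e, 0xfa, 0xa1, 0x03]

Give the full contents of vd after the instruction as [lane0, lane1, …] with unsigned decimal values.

vd = [130, 18, 2, 4294967295, 4294967295, 4294967295, 4294967295, 4294967295]

VLMAX = (128 × 2) / 32 = 8 lanes
vl ← min(3, 8) = 3
lane  0: and(0xd2,0xae) ⇒ 0x82
lane  1: and(0x3b,0xd6) ⇒ 0x12
lane  2: and(0x0a,0x83) ⇒ 0x02
lane  3: tail/ones ⇒ 0xffffffff
lane  4: tail/ones ⇒ 0xffffffff
lane  5: tail/ones ⇒ 0xffffffff
lane  6: tail/ones ⇒ 0xffffffff
lane  7: tail/ones ⇒ 0xffffffff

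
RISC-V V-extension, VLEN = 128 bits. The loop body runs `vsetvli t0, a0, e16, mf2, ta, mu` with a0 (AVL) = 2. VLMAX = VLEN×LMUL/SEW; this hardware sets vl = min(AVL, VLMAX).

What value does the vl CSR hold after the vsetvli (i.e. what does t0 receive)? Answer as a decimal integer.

vl = 2

VLMAX = VLEN×LMUL/SEW = 128×1/2/16 = 4
AVL=2 ≤ VLMAX=4, so vl = 2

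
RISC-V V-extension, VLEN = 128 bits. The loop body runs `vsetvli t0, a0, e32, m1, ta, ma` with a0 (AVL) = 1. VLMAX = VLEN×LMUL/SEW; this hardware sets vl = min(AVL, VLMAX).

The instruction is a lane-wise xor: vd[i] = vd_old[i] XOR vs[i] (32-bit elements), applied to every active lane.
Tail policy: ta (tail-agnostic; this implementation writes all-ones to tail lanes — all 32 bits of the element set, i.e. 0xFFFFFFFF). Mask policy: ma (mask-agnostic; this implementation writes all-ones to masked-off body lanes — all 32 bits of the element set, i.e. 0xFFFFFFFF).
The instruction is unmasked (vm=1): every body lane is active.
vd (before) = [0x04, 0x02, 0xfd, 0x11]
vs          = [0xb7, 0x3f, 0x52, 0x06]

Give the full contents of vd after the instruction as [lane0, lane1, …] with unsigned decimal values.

VLMAX = (128 × 1) / 32 = 4 lanes
vl = min(AVL, VLMAX) = min(1, 4) = 1
lane  0: xor(0x04,0xb7) ⇒ 0xb3
lane  1: tail/ones ⇒ 0xffffffff
lane  2: tail/ones ⇒ 0xffffffff
lane  3: tail/ones ⇒ 0xffffffff

vd = [179, 4294967295, 4294967295, 4294967295]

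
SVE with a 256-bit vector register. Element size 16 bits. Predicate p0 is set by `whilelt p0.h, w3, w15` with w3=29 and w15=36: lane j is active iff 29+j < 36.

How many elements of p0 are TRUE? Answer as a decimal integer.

register lanes = 256/16 = 16
p0[j] = (29+j < 36); true for j=0..6 → 7 lanes set

vl = 7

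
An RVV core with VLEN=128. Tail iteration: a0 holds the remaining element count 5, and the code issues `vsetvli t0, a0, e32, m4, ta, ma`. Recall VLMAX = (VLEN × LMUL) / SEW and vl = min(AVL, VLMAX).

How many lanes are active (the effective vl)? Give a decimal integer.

VLMAX = VLEN×LMUL/SEW = 128×4/32 = 16
vl ← min(5, 16) = 5

vl = 5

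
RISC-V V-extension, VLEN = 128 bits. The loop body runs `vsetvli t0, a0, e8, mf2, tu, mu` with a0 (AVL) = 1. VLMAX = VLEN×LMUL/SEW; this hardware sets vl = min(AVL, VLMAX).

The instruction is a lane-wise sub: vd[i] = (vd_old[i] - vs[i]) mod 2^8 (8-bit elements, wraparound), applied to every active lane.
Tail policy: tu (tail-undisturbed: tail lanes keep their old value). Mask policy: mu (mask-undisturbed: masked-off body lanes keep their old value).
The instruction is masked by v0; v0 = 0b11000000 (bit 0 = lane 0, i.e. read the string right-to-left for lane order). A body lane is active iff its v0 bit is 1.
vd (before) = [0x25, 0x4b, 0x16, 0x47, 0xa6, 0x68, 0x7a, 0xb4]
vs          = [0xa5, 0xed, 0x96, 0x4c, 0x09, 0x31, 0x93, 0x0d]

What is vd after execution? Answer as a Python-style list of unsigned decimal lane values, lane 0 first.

vd = [37, 75, 22, 71, 166, 104, 122, 180]

VLMAX = VLEN×LMUL/SEW = 128×1/2/8 = 8
vl = min(AVL, VLMAX) = min(1, 8) = 1
  i=0: mask-off/keep → 37
  i=1: tail/keep → 75
  i=2: tail/keep → 22
  i=3: tail/keep → 71
  i=4: tail/keep → 166
  i=5: tail/keep → 104
  i=6: tail/keep → 122
  i=7: tail/keep → 180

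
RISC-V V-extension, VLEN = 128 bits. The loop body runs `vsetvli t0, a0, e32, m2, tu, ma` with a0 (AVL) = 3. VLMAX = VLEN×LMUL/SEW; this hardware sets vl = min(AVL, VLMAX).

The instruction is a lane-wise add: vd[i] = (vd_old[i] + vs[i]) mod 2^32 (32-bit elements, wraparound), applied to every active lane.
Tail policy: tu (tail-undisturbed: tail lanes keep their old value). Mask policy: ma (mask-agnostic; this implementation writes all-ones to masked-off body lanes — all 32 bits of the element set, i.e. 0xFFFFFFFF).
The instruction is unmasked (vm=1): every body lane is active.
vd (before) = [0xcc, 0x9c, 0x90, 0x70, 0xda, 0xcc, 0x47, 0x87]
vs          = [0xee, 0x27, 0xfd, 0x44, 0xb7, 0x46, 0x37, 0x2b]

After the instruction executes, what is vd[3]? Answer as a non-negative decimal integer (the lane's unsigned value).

vd[3] = 112

VLMAX = VLEN×LMUL/SEW = 128×2/32 = 8
vl ← min(3, 8) = 3
[0] add(0xcc,0xee) = 0x1ba
[1] add(0x9c,0x27) = 0xc3
[2] add(0x90,0xfd) = 0x18d
[3] tail/keep = 0x70
[4] tail/keep = 0xda
[5] tail/keep = 0xcc
[6] tail/keep = 0x47
[7] tail/keep = 0x87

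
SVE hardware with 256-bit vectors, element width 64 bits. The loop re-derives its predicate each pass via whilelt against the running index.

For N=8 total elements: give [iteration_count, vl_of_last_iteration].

[iterations, last_vl] = [2, 4]

256-bit reg / 64-bit elem → 4 lanes
8 elements at 4/iter → 2 passes, remainder 4 on the last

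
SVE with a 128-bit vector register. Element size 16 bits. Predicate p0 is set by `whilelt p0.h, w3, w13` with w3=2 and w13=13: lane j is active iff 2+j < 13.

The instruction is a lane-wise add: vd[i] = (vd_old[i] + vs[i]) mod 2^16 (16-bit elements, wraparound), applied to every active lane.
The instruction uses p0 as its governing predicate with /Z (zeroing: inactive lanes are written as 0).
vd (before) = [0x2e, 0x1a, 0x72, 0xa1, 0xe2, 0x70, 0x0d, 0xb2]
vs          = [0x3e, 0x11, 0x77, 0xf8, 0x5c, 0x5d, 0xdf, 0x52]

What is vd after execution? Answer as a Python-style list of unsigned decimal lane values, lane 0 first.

128-bit reg / 16-bit elem → 8 lanes
whilelt: lane j active iff 2+j < 13 → j < 11 → 8 active
lane  0: add(0x2e,0x3e) ⇒ 0x6c
lane  1: add(0x1a,0x11) ⇒ 0x2b
lane  2: add(0x72,0x77) ⇒ 0xe9
lane  3: add(0xa1,0xf8) ⇒ 0x199
lane  4: add(0xe2,0x5c) ⇒ 0x13e
lane  5: add(0x70,0x5d) ⇒ 0xcd
lane  6: add(0x0d,0xdf) ⇒ 0xec
lane  7: add(0xb2,0x52) ⇒ 0x104

vd = [108, 43, 233, 409, 318, 205, 236, 260]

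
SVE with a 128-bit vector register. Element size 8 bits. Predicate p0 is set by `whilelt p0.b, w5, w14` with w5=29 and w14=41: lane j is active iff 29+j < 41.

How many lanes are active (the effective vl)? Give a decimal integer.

register lanes = 128/8 = 16
whilelt: lane j active iff 29+j < 41 → j < 12 → 12 active

vl = 12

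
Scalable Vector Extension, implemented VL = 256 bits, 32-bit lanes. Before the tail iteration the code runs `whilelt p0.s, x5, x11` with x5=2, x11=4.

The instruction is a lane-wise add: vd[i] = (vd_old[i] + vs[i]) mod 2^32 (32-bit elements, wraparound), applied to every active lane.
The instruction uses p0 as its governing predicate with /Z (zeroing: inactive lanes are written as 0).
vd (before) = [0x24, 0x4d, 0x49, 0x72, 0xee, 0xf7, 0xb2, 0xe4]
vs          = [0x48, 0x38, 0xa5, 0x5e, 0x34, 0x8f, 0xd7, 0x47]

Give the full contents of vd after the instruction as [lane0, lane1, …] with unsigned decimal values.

lane count: 256 div 32 = 8
whilelt: lane j active iff 2+j < 4 → j < 2 → 2 active
  i=0: add(0x24,0x48) → 108
  i=1: add(0x4d,0x38) → 133
  i=2: tail/zero → 0
  i=3: tail/zero → 0
  i=4: tail/zero → 0
  i=5: tail/zero → 0
  i=6: tail/zero → 0
  i=7: tail/zero → 0

vd = [108, 133, 0, 0, 0, 0, 0, 0]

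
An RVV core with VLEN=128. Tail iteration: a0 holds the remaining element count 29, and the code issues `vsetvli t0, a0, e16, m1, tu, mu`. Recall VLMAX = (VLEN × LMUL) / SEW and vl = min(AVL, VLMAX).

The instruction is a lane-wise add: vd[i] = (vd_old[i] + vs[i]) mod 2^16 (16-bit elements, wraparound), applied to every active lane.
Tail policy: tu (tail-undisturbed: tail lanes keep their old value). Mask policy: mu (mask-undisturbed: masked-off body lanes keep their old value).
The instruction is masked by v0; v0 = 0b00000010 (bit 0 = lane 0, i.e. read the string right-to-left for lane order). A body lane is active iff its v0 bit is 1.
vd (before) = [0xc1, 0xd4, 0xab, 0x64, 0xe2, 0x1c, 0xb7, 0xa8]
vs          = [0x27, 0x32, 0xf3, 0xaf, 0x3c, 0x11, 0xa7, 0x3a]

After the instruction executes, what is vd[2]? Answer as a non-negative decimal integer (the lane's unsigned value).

vd[2] = 171

lanes per group: 128·1/16 = 8
vl = min(AVL, VLMAX) = min(29, 8) = 8
[0] mask-off/keep = 0xc1
[1] add(0xd4,0x32) = 0x106
[2] mask-off/keep = 0xab
[3] mask-off/keep = 0x64
[4] mask-off/keep = 0xe2
[5] mask-off/keep = 0x1c
[6] mask-off/keep = 0xb7
[7] mask-off/keep = 0xa8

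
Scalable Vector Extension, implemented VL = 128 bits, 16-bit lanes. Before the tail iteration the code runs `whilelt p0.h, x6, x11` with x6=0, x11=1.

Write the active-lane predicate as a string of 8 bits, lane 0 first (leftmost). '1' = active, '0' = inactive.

128-bit reg / 16-bit elem → 8 lanes
active while 0+j < 1, i.e. j ∈ [0,1) capped at 8 ⇒ 1
bits (lane 0 leftmost): 10000000

predicate = 10000000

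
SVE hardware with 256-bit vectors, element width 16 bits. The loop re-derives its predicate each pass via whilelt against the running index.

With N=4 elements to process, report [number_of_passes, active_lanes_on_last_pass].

[iterations, last_vl] = [1, 4]

256-bit reg / 16-bit elem → 16 lanes
iterations = ceil(4/16) = 1; final-pass vl = 4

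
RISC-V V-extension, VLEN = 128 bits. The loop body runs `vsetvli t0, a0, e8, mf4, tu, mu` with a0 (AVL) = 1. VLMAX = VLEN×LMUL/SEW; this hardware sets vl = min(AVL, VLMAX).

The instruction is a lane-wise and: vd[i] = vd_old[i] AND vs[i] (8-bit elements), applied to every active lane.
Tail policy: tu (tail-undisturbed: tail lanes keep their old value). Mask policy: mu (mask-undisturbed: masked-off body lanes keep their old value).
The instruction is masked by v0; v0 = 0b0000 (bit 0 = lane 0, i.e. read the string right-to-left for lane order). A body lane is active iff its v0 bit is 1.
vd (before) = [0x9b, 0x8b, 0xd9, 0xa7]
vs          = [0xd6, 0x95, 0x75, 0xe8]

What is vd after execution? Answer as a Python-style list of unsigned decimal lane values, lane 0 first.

lanes per group: 128·1/4/8 = 4
AVL=1 ≤ VLMAX=4, so vl = 1
  i=0: mask-off/keep → 155
  i=1: tail/keep → 139
  i=2: tail/keep → 217
  i=3: tail/keep → 167

vd = [155, 139, 217, 167]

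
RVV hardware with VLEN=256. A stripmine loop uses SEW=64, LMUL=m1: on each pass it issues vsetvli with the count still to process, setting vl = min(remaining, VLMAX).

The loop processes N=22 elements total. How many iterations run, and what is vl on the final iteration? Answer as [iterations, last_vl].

VLMAX = VLEN×LMUL/SEW = 256×1/64 = 4
N=22: ⌈22/4⌉ = 6 iters; last vl = 22 − 5×4 = 2

[iterations, last_vl] = [6, 2]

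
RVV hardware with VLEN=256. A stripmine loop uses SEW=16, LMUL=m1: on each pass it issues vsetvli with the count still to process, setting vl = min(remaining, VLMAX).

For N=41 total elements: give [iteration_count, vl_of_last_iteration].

[iterations, last_vl] = [3, 9]

VLMAX = VLEN×LMUL/SEW = 256×1/16 = 16
iterations = ceil(41/16) = 3; final-pass vl = 9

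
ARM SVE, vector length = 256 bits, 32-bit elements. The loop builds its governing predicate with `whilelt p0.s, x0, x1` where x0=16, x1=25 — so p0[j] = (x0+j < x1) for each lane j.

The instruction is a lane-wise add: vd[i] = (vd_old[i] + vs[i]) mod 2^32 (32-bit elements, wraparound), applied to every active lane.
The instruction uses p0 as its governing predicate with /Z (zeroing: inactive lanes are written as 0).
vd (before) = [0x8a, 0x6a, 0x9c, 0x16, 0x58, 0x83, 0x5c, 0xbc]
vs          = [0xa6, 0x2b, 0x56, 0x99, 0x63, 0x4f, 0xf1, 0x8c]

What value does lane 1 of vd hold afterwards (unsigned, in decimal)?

vd[1] = 149

lane count: 256 div 32 = 8
whilelt: lane j active iff 16+j < 25 → j < 9 → 8 active
[0] add(0x8a,0xa6) = 0x130
[1] add(0x6a,0x2b) = 0x95
[2] add(0x9c,0x56) = 0xf2
[3] add(0x16,0x99) = 0xaf
[4] add(0x58,0x63) = 0xbb
[5] add(0x83,0x4f) = 0xd2
[6] add(0x5c,0xf1) = 0x14d
[7] add(0xbc,0x8c) = 0x148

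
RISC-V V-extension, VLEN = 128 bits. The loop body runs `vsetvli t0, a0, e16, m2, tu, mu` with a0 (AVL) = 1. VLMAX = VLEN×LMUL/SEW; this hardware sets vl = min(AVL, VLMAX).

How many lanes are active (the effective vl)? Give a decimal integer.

lanes per group: 128·2/16 = 16
vl ← min(1, 16) = 1

vl = 1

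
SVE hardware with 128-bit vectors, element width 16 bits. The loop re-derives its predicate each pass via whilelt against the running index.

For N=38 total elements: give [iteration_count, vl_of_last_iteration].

[iterations, last_vl] = [5, 6]

register lanes = 128/16 = 8
N=38: ⌈38/8⌉ = 5 iters; last vl = 38 − 4×8 = 6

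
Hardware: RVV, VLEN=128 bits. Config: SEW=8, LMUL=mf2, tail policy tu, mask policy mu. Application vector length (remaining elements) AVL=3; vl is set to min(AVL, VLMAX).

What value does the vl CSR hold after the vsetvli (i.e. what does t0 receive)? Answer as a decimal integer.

vl = 3

VLMAX = VLEN×LMUL/SEW = 128×1/2/8 = 8
vl ← min(3, 8) = 3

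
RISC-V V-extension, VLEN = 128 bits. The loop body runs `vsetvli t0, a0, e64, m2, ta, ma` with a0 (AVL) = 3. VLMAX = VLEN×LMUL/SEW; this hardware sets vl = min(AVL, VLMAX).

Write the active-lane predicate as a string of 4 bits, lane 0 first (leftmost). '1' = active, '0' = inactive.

VLMAX = (128 × 2) / 64 = 4 lanes
AVL=3 ≤ VLMAX=4, so vl = 3
bits (lane 0 leftmost): 1110

predicate = 1110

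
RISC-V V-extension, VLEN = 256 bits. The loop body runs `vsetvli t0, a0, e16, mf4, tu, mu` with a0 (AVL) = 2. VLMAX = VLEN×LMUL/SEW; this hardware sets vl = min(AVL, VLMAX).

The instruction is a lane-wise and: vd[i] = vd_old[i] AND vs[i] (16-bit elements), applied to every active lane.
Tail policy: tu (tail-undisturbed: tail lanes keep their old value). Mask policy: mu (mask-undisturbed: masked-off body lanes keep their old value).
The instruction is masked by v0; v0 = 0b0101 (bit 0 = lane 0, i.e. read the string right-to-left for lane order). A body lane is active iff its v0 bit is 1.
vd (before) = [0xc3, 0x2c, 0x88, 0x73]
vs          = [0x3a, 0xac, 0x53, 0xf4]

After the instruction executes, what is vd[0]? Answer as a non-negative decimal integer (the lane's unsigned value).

VLMAX = VLEN×LMUL/SEW = 256×1/4/16 = 4
AVL=2 ≤ VLMAX=4, so vl = 2
vd[0] and(0xc3,0x3a) -> 0x02
vd[1] mask-off/keep -> 0x2c
vd[2] tail/keep -> 0x88
vd[3] tail/keep -> 0x73

vd[0] = 2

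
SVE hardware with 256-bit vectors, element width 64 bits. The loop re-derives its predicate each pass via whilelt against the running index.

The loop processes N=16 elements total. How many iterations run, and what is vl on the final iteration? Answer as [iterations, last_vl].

[iterations, last_vl] = [4, 4]

256-bit reg / 64-bit elem → 4 lanes
iterations = ceil(16/4) = 4; final-pass vl = 4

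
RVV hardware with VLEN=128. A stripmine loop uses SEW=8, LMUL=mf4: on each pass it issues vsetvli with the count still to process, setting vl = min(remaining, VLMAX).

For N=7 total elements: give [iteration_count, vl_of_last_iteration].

VLMAX = VLEN×LMUL/SEW = 128×1/4/8 = 4
N=7: ⌈7/4⌉ = 2 iters; last vl = 7 − 1×4 = 3

[iterations, last_vl] = [2, 3]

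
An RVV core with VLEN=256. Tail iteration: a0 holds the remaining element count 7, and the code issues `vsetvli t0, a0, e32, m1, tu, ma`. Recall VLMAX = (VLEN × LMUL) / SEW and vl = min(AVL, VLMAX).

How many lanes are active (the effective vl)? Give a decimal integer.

VLMAX = (256 × 1) / 32 = 8 lanes
vl ← min(7, 8) = 7

vl = 7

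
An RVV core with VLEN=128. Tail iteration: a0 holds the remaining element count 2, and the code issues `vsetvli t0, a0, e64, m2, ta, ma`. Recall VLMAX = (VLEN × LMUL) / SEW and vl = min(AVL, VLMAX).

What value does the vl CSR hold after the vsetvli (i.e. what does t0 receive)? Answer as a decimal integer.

VLMAX = (128 × 2) / 64 = 4 lanes
vl ← min(2, 4) = 2

vl = 2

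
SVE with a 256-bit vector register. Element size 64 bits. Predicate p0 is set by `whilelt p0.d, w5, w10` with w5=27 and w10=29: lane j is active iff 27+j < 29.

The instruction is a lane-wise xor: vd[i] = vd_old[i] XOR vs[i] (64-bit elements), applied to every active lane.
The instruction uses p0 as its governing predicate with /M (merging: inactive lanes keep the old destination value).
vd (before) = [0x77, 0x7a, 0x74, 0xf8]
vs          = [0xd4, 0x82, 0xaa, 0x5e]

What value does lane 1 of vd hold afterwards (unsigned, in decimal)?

vd[1] = 248

256-bit reg / 64-bit elem → 4 lanes
p0[j] = (27+j < 29); true for j=0..1 → 2 lanes set
[0] xor(0x77,0xd4) = 0xa3
[1] xor(0x7a,0x82) = 0xf8
[2] tail/keep = 0x74
[3] tail/keep = 0xf8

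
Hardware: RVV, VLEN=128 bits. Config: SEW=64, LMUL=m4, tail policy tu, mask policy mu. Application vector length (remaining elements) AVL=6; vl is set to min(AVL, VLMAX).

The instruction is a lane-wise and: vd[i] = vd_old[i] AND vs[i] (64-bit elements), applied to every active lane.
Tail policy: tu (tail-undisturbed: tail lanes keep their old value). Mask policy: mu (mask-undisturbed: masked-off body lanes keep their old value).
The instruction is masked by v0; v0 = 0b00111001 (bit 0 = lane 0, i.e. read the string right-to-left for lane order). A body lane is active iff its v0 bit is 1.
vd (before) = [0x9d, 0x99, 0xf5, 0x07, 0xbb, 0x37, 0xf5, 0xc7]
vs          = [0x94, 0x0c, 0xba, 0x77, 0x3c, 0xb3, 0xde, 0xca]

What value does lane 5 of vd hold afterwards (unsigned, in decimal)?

lanes per group: 128·4/64 = 8
vl = min(AVL, VLMAX) = min(6, 8) = 6
vd[0] and(0x9d,0x94) -> 0x94
vd[1] mask-off/keep -> 0x99
vd[2] mask-off/keep -> 0xf5
vd[3] and(0x07,0x77) -> 0x07
vd[4] and(0xbb,0x3c) -> 0x38
vd[5] and(0x37,0xb3) -> 0x33
vd[6] tail/keep -> 0xf5
vd[7] tail/keep -> 0xc7

vd[5] = 51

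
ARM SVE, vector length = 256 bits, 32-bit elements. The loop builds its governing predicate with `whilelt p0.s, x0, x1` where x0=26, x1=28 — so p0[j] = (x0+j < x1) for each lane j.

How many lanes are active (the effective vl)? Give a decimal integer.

register lanes = 256/32 = 8
active while 26+j < 28, i.e. j ∈ [0,2) capped at 8 ⇒ 2

vl = 2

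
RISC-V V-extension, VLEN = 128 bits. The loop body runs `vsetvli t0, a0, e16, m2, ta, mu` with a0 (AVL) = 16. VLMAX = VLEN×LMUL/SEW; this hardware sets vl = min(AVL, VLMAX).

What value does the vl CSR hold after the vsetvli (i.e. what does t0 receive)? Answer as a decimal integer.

VLMAX = (128 × 2) / 16 = 16 lanes
AVL=16 ≤ VLMAX=16, so vl = 16

vl = 16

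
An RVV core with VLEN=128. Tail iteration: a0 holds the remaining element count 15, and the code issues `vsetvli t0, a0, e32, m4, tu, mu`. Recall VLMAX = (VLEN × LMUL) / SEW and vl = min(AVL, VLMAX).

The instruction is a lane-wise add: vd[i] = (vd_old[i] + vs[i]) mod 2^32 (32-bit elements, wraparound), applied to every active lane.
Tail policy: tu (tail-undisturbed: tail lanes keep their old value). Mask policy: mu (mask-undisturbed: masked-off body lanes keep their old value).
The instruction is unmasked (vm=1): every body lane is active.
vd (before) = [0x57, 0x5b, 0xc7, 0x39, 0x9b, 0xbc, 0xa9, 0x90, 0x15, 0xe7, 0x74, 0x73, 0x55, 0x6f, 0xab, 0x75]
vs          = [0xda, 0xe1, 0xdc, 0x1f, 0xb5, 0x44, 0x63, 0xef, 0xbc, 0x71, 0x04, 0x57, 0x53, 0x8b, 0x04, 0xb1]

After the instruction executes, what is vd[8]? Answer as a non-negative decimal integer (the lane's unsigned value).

VLMAX = VLEN×LMUL/SEW = 128×4/32 = 16
vl ← min(15, 16) = 15
vd[0] add(0x57,0xda) -> 0x131
vd[1] add(0x5b,0xe1) -> 0x13c
vd[2] add(0xc7,0xdc) -> 0x1a3
vd[3] add(0x39,0x1f) -> 0x58
vd[4] add(0x9b,0xb5) -> 0x150
vd[5] add(0xbc,0x44) -> 0x100
vd[6] add(0xa9,0x63) -> 0x10c
vd[7] add(0x90,0xef) -> 0x17f
vd[8] add(0x15,0xbc) -> 0xd1
vd[9] add(0xe7,0x71) -> 0x158
vd[10] add(0x74,0x04) -> 0x78
vd[11] add(0x73,0x57) -> 0xca
vd[12] add(0x55,0x53) -> 0xa8
vd[13] add(0x6f,0x8b) -> 0xfa
vd[14] add(0xab,0x04) -> 0xaf
vd[15] tail/keep -> 0x75

vd[8] = 209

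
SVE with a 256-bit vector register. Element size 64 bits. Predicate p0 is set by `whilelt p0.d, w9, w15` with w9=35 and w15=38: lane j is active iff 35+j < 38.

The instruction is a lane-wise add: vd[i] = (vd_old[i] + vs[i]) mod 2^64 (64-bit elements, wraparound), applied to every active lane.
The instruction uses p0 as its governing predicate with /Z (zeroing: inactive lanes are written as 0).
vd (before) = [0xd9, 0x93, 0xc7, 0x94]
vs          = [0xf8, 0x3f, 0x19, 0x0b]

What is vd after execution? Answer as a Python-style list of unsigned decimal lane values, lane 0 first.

256-bit reg / 64-bit elem → 4 lanes
active while 35+j < 38, i.e. j ∈ [0,3) capped at 4 ⇒ 3
lane  0: add(0xd9,0xf8) ⇒ 0x1d1
lane  1: add(0x93,0x3f) ⇒ 0xd2
lane  2: add(0xc7,0x19) ⇒ 0xe0
lane  3: tail/zero ⇒ 0x00

vd = [465, 210, 224, 0]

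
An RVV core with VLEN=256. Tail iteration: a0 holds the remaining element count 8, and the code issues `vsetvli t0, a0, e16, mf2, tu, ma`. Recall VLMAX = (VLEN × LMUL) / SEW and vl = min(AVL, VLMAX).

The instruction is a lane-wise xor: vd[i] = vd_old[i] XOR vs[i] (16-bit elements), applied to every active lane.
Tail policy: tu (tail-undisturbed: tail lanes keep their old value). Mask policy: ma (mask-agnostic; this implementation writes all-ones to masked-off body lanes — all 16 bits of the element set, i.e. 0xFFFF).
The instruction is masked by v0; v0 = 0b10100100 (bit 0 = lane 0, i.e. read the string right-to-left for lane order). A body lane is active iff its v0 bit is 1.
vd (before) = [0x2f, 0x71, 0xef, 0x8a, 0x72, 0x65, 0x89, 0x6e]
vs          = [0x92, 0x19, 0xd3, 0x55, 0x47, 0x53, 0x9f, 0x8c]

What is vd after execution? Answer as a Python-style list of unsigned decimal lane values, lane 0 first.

vd = [65535, 65535, 60, 65535, 65535, 54, 65535, 226]

VLMAX = VLEN×LMUL/SEW = 256×1/2/16 = 8
vl = min(AVL, VLMAX) = min(8, 8) = 8
vd[0] mask-off/ones -> 0xffff
vd[1] mask-off/ones -> 0xffff
vd[2] xor(0xef,0xd3) -> 0x3c
vd[3] mask-off/ones -> 0xffff
vd[4] mask-off/ones -> 0xffff
vd[5] xor(0x65,0x53) -> 0x36
vd[6] mask-off/ones -> 0xffff
vd[7] xor(0x6e,0x8c) -> 0xe2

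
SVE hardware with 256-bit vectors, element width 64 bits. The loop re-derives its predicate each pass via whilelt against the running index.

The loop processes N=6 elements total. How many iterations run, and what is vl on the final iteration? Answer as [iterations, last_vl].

[iterations, last_vl] = [2, 2]

register lanes = 256/64 = 4
6 elements at 4/iter → 2 passes, remainder 2 on the last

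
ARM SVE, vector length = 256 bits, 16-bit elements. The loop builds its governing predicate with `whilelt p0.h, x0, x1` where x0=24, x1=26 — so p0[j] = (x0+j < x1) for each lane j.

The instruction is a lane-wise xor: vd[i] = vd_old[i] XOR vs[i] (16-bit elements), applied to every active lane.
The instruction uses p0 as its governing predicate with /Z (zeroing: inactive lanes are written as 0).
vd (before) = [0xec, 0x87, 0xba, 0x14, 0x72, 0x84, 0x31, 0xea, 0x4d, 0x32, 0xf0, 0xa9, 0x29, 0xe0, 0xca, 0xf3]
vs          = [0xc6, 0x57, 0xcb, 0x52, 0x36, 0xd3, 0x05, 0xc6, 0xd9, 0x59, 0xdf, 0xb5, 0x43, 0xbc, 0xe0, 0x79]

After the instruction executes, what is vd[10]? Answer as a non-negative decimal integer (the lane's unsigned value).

vd[10] = 0

register lanes = 256/16 = 16
active while 24+j < 26, i.e. j ∈ [0,2) capped at 16 ⇒ 2
vd[0] xor(0xec,0xc6) -> 0x2a
vd[1] xor(0x87,0x57) -> 0xd0
vd[2] tail/zero -> 0x00
vd[3] tail/zero -> 0x00
vd[4] tail/zero -> 0x00
vd[5] tail/zero -> 0x00
vd[6] tail/zero -> 0x00
vd[7] tail/zero -> 0x00
vd[8] tail/zero -> 0x00
vd[9] tail/zero -> 0x00
vd[10] tail/zero -> 0x00
vd[11] tail/zero -> 0x00
vd[12] tail/zero -> 0x00
vd[13] tail/zero -> 0x00
vd[14] tail/zero -> 0x00
vd[15] tail/zero -> 0x00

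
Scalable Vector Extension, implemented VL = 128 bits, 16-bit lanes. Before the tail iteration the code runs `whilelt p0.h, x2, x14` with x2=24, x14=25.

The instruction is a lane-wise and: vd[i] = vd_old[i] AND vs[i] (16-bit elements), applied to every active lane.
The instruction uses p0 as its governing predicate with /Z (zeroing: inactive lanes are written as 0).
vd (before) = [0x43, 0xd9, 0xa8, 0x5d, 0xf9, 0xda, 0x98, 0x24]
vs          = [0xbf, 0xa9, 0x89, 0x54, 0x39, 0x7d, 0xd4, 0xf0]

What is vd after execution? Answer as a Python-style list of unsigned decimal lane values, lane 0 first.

128-bit reg / 16-bit elem → 8 lanes
active while 24+j < 25, i.e. j ∈ [0,1) capped at 8 ⇒ 1
[0] and(0x43,0xbf) = 0x03
[1] tail/zero = 0x00
[2] tail/zero = 0x00
[3] tail/zero = 0x00
[4] tail/zero = 0x00
[5] tail/zero = 0x00
[6] tail/zero = 0x00
[7] tail/zero = 0x00

vd = [3, 0, 0, 0, 0, 0, 0, 0]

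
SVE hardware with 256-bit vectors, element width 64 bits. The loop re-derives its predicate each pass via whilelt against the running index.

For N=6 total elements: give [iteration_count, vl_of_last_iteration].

[iterations, last_vl] = [2, 2]

lane count: 256 div 64 = 4
iterations = ceil(6/4) = 2; final-pass vl = 2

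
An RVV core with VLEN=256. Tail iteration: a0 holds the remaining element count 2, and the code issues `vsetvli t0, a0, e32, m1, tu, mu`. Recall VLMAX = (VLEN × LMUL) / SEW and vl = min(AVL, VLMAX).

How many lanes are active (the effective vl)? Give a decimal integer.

vl = 2

VLMAX = (256 × 1) / 32 = 8 lanes
AVL=2 ≤ VLMAX=8, so vl = 2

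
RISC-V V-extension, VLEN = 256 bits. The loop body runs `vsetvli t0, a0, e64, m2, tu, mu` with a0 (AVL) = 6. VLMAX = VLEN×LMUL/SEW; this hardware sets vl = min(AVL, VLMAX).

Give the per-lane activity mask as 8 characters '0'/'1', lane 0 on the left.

predicate = 11111100

VLMAX = (256 × 2) / 64 = 8 lanes
vl ← min(6, 8) = 6
bits (lane 0 leftmost): 11111100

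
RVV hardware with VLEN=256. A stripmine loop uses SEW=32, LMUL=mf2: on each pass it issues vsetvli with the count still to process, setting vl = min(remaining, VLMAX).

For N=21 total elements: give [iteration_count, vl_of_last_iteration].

VLMAX = VLEN×LMUL/SEW = 256×1/2/32 = 4
iterations = ceil(21/4) = 6; final-pass vl = 1

[iterations, last_vl] = [6, 1]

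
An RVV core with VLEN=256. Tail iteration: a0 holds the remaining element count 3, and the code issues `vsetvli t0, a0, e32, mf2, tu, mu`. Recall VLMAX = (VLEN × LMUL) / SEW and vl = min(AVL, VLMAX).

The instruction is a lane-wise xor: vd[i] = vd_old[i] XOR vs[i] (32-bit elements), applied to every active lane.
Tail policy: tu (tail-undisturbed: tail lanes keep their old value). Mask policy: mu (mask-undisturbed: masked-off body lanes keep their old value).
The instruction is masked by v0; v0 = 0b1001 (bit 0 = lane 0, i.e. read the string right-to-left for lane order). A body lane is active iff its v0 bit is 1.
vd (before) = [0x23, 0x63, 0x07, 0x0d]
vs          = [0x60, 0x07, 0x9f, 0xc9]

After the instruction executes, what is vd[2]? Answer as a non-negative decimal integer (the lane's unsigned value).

vd[2] = 7

VLMAX = (256 × 1/2) / 32 = 4 lanes
vl ← min(3, 4) = 3
lane  0: xor(0x23,0x60) ⇒ 0x43
lane  1: mask-off/keep ⇒ 0x63
lane  2: mask-off/keep ⇒ 0x07
lane  3: tail/keep ⇒ 0x0d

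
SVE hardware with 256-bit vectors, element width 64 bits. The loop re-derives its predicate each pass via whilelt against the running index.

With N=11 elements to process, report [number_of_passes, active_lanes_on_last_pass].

[iterations, last_vl] = [3, 3]

256-bit reg / 64-bit elem → 4 lanes
N=11: ⌈11/4⌉ = 3 iters; last vl = 11 − 2×4 = 3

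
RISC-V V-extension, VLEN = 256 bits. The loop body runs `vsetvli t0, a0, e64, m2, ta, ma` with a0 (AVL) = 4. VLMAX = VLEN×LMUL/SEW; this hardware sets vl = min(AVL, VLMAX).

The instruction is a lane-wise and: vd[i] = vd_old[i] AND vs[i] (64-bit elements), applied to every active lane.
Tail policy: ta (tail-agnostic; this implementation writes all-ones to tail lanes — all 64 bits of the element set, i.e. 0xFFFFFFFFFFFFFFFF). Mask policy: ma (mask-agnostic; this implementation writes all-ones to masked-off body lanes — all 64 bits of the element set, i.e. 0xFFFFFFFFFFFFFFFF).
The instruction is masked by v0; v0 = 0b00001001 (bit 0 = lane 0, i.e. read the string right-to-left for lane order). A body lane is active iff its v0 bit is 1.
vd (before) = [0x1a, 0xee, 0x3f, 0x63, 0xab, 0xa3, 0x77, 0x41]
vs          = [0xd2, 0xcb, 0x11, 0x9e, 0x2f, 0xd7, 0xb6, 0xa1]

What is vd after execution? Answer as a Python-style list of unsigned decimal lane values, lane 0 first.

lanes per group: 256·2/64 = 8
AVL=4 ≤ VLMAX=8, so vl = 4
[0] and(0x1a,0xd2) = 0x12
[1] mask-off/ones = 0xffffffffffffffff
[2] mask-off/ones = 0xffffffffffffffff
[3] and(0x63,0x9e) = 0x02
[4] tail/ones = 0xffffffffffffffff
[5] tail/ones = 0xffffffffffffffff
[6] tail/ones = 0xffffffffffffffff
[7] tail/ones = 0xffffffffffffffff

vd = [18, 18446744073709551615, 18446744073709551615, 2, 18446744073709551615, 18446744073709551615, 18446744073709551615, 18446744073709551615]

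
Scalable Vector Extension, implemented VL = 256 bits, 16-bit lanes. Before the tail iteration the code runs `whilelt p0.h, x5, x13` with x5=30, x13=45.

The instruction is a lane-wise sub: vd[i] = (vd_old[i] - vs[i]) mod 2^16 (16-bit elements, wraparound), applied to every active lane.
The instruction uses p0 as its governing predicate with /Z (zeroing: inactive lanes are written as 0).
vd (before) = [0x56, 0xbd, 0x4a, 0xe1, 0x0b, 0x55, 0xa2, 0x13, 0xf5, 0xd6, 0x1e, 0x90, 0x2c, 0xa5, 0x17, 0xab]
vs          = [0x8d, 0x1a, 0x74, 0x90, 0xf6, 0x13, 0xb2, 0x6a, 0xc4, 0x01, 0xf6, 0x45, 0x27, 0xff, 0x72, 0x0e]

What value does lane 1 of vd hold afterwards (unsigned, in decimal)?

vd[1] = 163

lane count: 256 div 16 = 16
whilelt: lane j active iff 30+j < 45 → j < 15 → 15 active
lane  0: sub(0x56,0x8d) ⇒ 0xffc9
lane  1: sub(0xbd,0x1a) ⇒ 0xa3
lane  2: sub(0x4a,0x74) ⇒ 0xffd6
lane  3: sub(0xe1,0x90) ⇒ 0x51
lane  4: sub(0x0b,0xf6) ⇒ 0xff15
lane  5: sub(0x55,0x13) ⇒ 0x42
lane  6: sub(0xa2,0xb2) ⇒ 0xfff0
lane  7: sub(0x13,0x6a) ⇒ 0xffa9
lane  8: sub(0xf5,0xc4) ⇒ 0x31
lane  9: sub(0xd6,0x01) ⇒ 0xd5
lane 10: sub(0x1e,0xf6) ⇒ 0xff28
lane 11: sub(0x90,0x45) ⇒ 0x4b
lane 12: sub(0x2c,0x27) ⇒ 0x05
lane 13: sub(0xa5,0xff) ⇒ 0xffa6
lane 14: sub(0x17,0x72) ⇒ 0xffa5
lane 15: tail/zero ⇒ 0x00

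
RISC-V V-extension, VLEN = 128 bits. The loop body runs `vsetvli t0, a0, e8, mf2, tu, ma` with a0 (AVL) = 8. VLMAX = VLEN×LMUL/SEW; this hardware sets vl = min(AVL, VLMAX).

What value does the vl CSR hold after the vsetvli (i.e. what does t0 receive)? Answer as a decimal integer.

vl = 8

lanes per group: 128·1/2/8 = 8
vl ← min(8, 8) = 8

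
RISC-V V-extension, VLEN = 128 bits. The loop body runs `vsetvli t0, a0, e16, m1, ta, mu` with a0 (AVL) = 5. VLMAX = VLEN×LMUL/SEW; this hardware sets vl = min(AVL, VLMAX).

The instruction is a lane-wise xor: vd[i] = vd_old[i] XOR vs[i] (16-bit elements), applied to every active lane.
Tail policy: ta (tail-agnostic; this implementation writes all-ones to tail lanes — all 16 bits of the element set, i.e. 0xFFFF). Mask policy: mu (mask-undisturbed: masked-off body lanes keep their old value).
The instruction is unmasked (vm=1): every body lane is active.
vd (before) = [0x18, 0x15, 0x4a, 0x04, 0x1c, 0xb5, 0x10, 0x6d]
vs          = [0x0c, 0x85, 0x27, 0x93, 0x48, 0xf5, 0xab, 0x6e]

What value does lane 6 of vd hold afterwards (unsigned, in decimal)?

lanes per group: 128·1/16 = 8
AVL=5 ≤ VLMAX=8, so vl = 5
  i=0: xor(0x18,0x0c) → 20
  i=1: xor(0x15,0x85) → 144
  i=2: xor(0x4a,0x27) → 109
  i=3: xor(0x04,0x93) → 151
  i=4: xor(0x1c,0x48) → 84
  i=5: tail/ones → 65535
  i=6: tail/ones → 65535
  i=7: tail/ones → 65535

vd[6] = 65535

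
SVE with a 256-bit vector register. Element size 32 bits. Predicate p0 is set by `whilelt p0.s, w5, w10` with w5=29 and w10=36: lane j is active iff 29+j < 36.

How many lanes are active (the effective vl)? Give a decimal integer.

vl = 7

lane count: 256 div 32 = 8
p0[j] = (29+j < 36); true for j=0..6 → 7 lanes set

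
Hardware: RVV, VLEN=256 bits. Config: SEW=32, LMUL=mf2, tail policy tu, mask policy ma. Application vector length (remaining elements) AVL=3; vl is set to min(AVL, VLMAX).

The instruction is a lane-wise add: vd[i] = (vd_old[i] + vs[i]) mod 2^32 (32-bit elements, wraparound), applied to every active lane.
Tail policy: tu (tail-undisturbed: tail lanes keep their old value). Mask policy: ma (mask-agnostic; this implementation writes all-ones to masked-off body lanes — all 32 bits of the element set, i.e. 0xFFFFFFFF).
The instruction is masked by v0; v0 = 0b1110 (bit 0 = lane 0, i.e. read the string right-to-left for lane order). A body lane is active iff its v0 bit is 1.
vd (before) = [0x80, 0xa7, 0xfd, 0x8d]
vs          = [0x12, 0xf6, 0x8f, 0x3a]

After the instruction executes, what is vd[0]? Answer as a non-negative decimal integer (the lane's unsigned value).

vd[0] = 4294967295

VLMAX = (256 × 1/2) / 32 = 4 lanes
AVL=3 ≤ VLMAX=4, so vl = 3
  i=0: mask-off/ones → 4294967295
  i=1: add(0xa7,0xf6) → 413
  i=2: add(0xfd,0x8f) → 396
  i=3: tail/keep → 141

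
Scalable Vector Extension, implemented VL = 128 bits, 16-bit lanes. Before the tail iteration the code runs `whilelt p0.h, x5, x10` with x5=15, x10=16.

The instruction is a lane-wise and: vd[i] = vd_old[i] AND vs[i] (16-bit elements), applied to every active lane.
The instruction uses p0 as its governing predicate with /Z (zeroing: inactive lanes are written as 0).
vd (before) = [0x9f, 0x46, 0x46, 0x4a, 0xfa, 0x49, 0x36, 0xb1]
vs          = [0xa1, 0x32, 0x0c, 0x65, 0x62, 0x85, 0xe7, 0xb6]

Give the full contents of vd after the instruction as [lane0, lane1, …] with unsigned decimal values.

lane count: 128 div 16 = 8
p0[j] = (15+j < 16); true for j=0..0 → 1 lanes set
lane  0: and(0x9f,0xa1) ⇒ 0x81
lane  1: tail/zero ⇒ 0x00
lane  2: tail/zero ⇒ 0x00
lane  3: tail/zero ⇒ 0x00
lane  4: tail/zero ⇒ 0x00
lane  5: tail/zero ⇒ 0x00
lane  6: tail/zero ⇒ 0x00
lane  7: tail/zero ⇒ 0x00

vd = [129, 0, 0, 0, 0, 0, 0, 0]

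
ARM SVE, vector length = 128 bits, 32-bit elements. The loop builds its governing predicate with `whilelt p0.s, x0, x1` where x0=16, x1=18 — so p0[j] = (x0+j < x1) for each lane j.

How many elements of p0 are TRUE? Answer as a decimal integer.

vl = 2

register lanes = 128/32 = 4
whilelt: lane j active iff 16+j < 18 → j < 2 → 2 active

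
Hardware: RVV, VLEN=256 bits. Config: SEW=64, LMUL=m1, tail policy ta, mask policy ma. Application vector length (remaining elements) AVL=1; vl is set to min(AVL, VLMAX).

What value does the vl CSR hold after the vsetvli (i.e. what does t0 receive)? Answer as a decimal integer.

lanes per group: 256·1/64 = 4
vl = min(AVL, VLMAX) = min(1, 4) = 1

vl = 1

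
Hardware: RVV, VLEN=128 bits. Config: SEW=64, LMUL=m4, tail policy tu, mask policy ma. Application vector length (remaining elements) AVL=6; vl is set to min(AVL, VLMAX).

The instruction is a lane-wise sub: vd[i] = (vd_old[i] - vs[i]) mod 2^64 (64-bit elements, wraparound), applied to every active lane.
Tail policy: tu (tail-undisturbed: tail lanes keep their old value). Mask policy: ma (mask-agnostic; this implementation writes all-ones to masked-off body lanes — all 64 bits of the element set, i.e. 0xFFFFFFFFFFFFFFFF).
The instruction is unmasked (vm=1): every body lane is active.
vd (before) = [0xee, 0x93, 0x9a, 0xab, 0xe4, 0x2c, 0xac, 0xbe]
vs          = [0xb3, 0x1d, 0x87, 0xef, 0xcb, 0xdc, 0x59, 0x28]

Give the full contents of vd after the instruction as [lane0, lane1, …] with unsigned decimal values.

lanes per group: 128·4/64 = 8
vl ← min(6, 8) = 6
[0] sub(0xee,0xb3) = 0x3b
[1] sub(0x93,0x1d) = 0x76
[2] sub(0x9a,0x87) = 0x13
[3] sub(0xab,0xef) = 0xffffffffffffffbc
[4] sub(0xe4,0xcb) = 0x19
[5] sub(0x2c,0xdc) = 0xffffffffffffff50
[6] tail/keep = 0xac
[7] tail/keep = 0xbe

vd = [59, 118, 19, 18446744073709551548, 25, 18446744073709551440, 172, 190]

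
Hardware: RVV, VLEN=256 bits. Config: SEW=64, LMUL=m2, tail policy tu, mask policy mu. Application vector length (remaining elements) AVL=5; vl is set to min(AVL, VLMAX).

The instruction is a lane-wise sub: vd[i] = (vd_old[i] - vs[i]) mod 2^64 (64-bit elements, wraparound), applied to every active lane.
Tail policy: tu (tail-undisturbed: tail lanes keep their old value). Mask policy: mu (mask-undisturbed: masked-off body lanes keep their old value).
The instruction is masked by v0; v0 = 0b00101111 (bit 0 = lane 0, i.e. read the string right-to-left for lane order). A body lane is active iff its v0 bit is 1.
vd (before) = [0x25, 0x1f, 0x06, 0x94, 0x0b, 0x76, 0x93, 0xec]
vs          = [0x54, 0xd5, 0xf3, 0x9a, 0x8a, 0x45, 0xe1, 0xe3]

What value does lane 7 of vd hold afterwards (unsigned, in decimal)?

vd[7] = 236

lanes per group: 256·2/64 = 8
vl ← min(5, 8) = 5
lane  0: sub(0x25,0x54) ⇒ 0xffffffffffffffd1
lane  1: sub(0x1f,0xd5) ⇒ 0xffffffffffffff4a
lane  2: sub(0x06,0xf3) ⇒ 0xffffffffffffff13
lane  3: sub(0x94,0x9a) ⇒ 0xfffffffffffffffa
lane  4: mask-off/keep ⇒ 0x0b
lane  5: tail/keep ⇒ 0x76
lane  6: tail/keep ⇒ 0x93
lane  7: tail/keep ⇒ 0xec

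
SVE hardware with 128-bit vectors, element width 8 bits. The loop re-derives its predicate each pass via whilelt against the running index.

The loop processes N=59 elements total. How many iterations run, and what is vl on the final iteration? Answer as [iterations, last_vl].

128-bit reg / 8-bit elem → 16 lanes
N=59: ⌈59/16⌉ = 4 iters; last vl = 59 − 3×16 = 11

[iterations, last_vl] = [4, 11]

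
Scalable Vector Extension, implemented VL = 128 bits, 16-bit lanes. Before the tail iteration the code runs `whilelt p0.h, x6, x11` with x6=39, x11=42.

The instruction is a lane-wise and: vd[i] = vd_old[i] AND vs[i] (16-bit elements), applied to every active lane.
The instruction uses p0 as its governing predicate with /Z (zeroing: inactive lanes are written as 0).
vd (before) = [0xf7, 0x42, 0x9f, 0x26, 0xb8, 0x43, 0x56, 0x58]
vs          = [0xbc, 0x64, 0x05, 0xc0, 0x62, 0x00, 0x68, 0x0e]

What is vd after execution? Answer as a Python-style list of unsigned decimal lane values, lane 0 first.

vd = [180, 64, 5, 0, 0, 0, 0, 0]

lane count: 128 div 16 = 8
p0[j] = (39+j < 42); true for j=0..2 → 3 lanes set
vd[0] and(0xf7,0xbc) -> 0xb4
vd[1] and(0x42,0x64) -> 0x40
vd[2] and(0x9f,0x05) -> 0x05
vd[3] tail/zero -> 0x00
vd[4] tail/zero -> 0x00
vd[5] tail/zero -> 0x00
vd[6] tail/zero -> 0x00
vd[7] tail/zero -> 0x00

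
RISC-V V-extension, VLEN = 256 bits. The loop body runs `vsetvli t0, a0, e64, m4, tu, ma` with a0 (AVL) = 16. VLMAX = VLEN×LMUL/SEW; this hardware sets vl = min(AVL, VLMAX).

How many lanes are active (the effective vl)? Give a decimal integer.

VLMAX = VLEN×LMUL/SEW = 256×4/64 = 16
vl ← min(16, 16) = 16

vl = 16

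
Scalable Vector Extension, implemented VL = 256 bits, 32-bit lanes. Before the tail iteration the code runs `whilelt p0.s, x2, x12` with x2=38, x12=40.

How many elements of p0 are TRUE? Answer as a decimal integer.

256-bit reg / 32-bit elem → 8 lanes
active while 38+j < 40, i.e. j ∈ [0,2) capped at 8 ⇒ 2

vl = 2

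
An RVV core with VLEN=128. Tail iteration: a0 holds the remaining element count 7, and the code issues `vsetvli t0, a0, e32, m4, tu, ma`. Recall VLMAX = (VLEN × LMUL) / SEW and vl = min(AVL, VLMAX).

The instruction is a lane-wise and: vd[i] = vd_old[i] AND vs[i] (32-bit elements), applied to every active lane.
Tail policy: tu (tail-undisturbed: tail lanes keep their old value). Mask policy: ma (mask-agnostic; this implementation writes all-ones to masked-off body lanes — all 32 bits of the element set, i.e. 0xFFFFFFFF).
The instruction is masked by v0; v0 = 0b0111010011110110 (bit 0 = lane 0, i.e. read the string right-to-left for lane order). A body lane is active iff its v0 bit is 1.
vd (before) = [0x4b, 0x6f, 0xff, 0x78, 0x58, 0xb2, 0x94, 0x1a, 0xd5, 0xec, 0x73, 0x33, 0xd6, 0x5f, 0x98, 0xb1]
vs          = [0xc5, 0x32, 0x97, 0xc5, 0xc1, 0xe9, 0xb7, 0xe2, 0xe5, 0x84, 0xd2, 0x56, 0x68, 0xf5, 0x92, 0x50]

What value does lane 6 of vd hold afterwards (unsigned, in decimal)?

vd[6] = 148

lanes per group: 128·4/32 = 16
AVL=7 ≤ VLMAX=16, so vl = 7
  i=0: mask-off/ones → 4294967295
  i=1: and(0x6f,0x32) → 34
  i=2: and(0xff,0x97) → 151
  i=3: mask-off/ones → 4294967295
  i=4: and(0x58,0xc1) → 64
  i=5: and(0xb2,0xe9) → 160
  i=6: and(0x94,0xb7) → 148
  i=7: tail/keep → 26
  i=8: tail/keep → 213
  i=9: tail/keep → 236
  i=10: tail/keep → 115
  i=11: tail/keep → 51
  i=12: tail/keep → 214
  i=13: tail/keep → 95
  i=14: tail/keep → 152
  i=15: tail/keep → 177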